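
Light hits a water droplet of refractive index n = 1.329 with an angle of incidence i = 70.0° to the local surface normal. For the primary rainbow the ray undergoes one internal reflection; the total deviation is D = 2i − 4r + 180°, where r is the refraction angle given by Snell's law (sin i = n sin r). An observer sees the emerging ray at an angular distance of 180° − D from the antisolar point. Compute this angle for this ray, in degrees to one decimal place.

sin r = sin 70.0° / 1.329 = 0.9397/1.329 = 0.7071; r = 45.00°.
D = 2·70.0° − 4·45.00° + 180° = 140.00° − 179.99° + 180° = 140.01°.
Angle from antisolar point = 180° − D = 39.99°.

40.0°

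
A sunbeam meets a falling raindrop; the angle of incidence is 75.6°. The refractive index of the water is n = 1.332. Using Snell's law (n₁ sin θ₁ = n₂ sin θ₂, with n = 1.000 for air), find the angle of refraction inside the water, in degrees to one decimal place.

Snell: sin θ_r = sin θ_i / n = sin 75.6° / 1.332 = 0.9686 / 1.332 = 0.7272.
θ_r = arcsin(0.7272) = 46.65°.

46.6°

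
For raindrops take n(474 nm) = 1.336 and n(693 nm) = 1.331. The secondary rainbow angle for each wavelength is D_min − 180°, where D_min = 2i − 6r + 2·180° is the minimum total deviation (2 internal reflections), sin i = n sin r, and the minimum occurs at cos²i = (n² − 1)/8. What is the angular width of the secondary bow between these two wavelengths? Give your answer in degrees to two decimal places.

At 474 nm (n = 1.336): cos²i = 0.09811 → i = 71.746°, r = 45.303°, D_min = 231.674°, rainbow angle = 51.674°.
At 693 nm (n = 1.331): cos²i = 0.09645 → i = 71.907°, r = 45.575°, D_min = 230.365°, rainbow angle = 50.365°.
Angular width = |51.674° − 50.365°| = 1.309°.

1.31°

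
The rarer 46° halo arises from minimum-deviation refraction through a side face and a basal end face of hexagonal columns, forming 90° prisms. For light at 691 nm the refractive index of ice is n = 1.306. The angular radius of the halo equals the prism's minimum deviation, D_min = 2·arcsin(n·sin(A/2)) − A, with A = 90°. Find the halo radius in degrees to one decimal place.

44.9°

n·sin(A/2) = 1.306 × sin 45° = 1.306 × 0.7071 = 0.9235.
D_min = 2·arcsin(0.9235) − 90° = 2 × 67.440° − 90° = 44.881°.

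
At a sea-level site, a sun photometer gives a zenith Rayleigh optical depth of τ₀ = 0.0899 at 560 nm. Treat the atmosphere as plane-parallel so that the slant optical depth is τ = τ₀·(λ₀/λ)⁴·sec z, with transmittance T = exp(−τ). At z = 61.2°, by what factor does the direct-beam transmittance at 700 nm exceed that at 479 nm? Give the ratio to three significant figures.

1.31

Airmass: sec 61.2° = 2.0757.
τ(700 nm) = 0.0899 × (560/700)⁴ × 2.0757 = 0.0899 × 0.4096 × 2.0757 = 0.0764.
τ(479 nm) = 0.0899 × (560/479)⁴ × 2.0757 = 0.0899 × 1.8681 × 2.0757 = 0.3486.
T(700)/T(479) = exp(τ_B − τ_A) = exp(0.2722) = 1.3128.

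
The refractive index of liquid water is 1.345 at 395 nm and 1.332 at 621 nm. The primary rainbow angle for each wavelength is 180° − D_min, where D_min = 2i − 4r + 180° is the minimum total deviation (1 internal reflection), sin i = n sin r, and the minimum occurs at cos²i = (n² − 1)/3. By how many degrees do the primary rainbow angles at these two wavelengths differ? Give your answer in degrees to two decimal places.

At 395 nm (n = 1.345): cos²i = 0.26967 → i = 58.715°, r = 39.448°, D_min = 139.635°, rainbow angle = 40.365°.
At 621 nm (n = 1.332): cos²i = 0.25807 → i = 59.469°, r = 40.290°, D_min = 137.776°, rainbow angle = 42.224°.
Angular width = |40.365° − 42.224°| = 1.859°.

1.86°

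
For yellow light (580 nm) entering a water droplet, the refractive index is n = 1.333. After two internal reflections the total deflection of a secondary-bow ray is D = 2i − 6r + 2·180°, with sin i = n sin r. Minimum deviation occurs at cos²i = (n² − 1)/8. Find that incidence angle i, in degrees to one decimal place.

cos²i = (1.333² − 1)/8 = (1.77689 − 1)/8 = 0.09711.
cos i = 0.31163, so i = 71.843°.

71.8°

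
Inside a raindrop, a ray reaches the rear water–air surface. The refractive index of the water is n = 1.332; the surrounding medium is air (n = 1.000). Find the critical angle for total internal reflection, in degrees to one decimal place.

sin θ_c = n_air / n = 1.000 / 1.332 = 0.7508.
θ_c = arcsin(0.7508) = 48.66°.

48.7°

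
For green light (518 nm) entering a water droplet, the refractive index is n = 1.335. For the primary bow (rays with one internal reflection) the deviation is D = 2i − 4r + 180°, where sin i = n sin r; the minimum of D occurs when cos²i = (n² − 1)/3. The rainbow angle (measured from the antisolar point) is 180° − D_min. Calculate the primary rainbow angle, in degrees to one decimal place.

41.8°

cos²i = (1.78222 − 1)/3 = 0.26074; i = arccos(0.51063) = 59.294°.
sin r = sin 59.294°/1.335 = 0.64405; r = 40.094°.
D_min = 2·59.294° − 4·40.094° + 180° = 138.212°.
Rainbow angle = 180° − D_min = 41.788°.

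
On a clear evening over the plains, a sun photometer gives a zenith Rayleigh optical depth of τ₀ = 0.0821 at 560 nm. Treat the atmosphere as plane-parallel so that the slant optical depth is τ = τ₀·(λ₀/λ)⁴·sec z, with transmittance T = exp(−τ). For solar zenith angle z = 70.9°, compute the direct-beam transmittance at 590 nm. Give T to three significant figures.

sec 70.9° = 3.0561.
τ = 0.0821 × (560/590)⁴ × 3.0561 = 0.0821 × 0.8116 × 3.0561 = 0.2036.
T = exp(−0.2036) = 0.8158.

0.816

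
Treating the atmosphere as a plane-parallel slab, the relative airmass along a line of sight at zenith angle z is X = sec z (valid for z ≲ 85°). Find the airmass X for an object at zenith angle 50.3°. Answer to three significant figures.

1.57

X = sec z = 1/cos 50.3° = 1/0.6388 = 1.5655.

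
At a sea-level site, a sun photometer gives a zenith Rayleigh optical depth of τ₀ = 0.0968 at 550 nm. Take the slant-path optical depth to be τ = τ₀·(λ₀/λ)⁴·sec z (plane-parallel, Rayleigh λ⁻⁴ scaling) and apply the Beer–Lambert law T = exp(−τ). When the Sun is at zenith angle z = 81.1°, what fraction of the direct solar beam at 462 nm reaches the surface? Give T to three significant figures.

0.285

sec 81.1° = 6.4637.
τ = 0.0968 × (550/462)⁴ × 6.4637 = 0.0968 × 2.0086 × 6.4637 = 1.2567.
T = exp(−1.2567) = 0.2846.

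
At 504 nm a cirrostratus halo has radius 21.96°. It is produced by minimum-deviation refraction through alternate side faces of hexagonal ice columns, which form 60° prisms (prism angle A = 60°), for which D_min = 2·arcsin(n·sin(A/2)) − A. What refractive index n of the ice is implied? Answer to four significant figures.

1.312

Rearranging: n = sin((D_min + A)/2) / sin(A/2).
(D_min + A)/2 = (21.96° + 60°)/2 = 40.980°.
n = sin 40.980° / sin 30° = 0.6558 / 0.5000 = 1.3116.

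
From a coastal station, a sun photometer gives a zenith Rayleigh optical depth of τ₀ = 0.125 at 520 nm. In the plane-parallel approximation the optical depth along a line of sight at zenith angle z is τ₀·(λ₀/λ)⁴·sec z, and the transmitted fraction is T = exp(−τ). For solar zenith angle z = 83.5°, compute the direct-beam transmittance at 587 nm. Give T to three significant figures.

0.507

sec 83.5° = 8.8337.
τ = 0.125 × (520/587)⁴ × 8.8337 = 0.125 × 0.6158 × 8.8337 = 0.6800.
T = exp(−0.6800) = 0.5066.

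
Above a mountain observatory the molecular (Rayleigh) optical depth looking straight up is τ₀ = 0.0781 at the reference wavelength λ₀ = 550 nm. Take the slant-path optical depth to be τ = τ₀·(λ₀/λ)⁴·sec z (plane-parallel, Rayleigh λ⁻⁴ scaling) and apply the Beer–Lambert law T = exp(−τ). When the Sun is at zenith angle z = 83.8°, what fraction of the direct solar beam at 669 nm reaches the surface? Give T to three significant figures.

0.719

sec 83.8° = 9.2593.
τ = 0.0781 × (550/669)⁴ × 9.2593 = 0.0781 × 0.4568 × 9.2593 = 0.3304.
T = exp(−0.3304) = 0.7187.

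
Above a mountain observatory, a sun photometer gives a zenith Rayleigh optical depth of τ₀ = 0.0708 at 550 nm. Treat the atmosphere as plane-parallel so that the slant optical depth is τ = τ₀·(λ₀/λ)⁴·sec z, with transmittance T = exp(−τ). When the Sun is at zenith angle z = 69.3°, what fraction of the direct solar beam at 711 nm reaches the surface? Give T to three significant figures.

0.931

sec 69.3° = 2.8291.
τ = 0.0708 × (550/711)⁴ × 2.8291 = 0.0708 × 0.3581 × 2.8291 = 0.0717.
T = exp(−0.0717) = 0.9308.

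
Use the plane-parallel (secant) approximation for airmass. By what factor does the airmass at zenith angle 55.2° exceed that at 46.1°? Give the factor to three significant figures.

X(55.2°)/X(46.1°) = sec 55.2° / sec 46.1° = cos 46.1° / cos 55.2° = 0.6934/0.5707 = 1.2150.

1.21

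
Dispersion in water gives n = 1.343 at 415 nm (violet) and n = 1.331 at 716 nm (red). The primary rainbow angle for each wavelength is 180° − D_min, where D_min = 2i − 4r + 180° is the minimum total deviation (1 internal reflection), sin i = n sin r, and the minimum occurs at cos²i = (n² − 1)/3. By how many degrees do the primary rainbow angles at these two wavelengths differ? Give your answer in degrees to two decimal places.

1.72°

At 415 nm (n = 1.343): cos²i = 0.26788 → i = 58.830°, r = 39.577°, D_min = 139.354°, rainbow angle = 40.646°.
At 716 nm (n = 1.331): cos²i = 0.25719 → i = 59.527°, r = 40.356°, D_min = 137.630°, rainbow angle = 42.370°.
Angular width = |40.646° − 42.370°| = 1.724°.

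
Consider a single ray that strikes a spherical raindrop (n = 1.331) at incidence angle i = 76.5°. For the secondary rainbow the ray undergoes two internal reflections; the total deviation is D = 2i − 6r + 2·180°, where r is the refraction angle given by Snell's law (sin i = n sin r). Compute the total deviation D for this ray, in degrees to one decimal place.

sin r = sin 76.5° / 1.331 = 0.9724/1.331 = 0.7306; r = 46.93°.
D = 2·76.5° − 6·46.93° + 2·180° = 153.00° − 281.60° + 360° = 231.40°.

231.4°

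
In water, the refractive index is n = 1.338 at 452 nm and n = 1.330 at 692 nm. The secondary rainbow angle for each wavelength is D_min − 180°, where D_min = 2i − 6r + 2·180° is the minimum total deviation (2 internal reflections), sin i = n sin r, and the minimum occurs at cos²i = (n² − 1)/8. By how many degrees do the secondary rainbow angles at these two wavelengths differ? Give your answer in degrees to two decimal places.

2.09°

At 452 nm (n = 1.338): cos²i = 0.09878 → i = 71.682°, r = 45.195°, D_min = 232.193°, rainbow angle = 52.193°.
At 692 nm (n = 1.330): cos²i = 0.09611 → i = 71.940°, r = 45.630°, D_min = 230.101°, rainbow angle = 50.101°.
Angular width = |52.193° − 50.101°| = 2.092°.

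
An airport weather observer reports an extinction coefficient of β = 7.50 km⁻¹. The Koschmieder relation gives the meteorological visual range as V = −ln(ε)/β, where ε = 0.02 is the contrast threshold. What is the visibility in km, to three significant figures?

V = −ln(0.02) / 7.50 = 3.912 / 7.50 = 0.5216 km.

0.522 km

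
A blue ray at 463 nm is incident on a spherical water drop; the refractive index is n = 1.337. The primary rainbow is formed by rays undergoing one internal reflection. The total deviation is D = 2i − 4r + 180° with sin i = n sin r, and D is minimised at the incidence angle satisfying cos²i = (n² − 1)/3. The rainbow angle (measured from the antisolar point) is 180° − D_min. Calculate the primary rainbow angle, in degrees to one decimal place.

41.5°

cos²i = (1.78757 − 1)/3 = 0.26252; i = arccos(0.51237) = 59.178°.
sin r = sin 59.178°/1.337 = 0.64231; r = 39.964°.
D_min = 2·59.178° − 4·39.964° + 180° = 138.500°.
Rainbow angle = 180° − D_min = 41.500°.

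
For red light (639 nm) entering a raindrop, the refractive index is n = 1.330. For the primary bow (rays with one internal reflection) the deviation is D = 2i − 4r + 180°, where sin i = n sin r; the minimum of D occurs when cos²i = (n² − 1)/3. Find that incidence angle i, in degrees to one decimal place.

59.6°

cos²i = (1.330² − 1)/3 = (1.76890 − 1)/3 = 0.25630.
cos i = 0.50626, so i = 59.585°.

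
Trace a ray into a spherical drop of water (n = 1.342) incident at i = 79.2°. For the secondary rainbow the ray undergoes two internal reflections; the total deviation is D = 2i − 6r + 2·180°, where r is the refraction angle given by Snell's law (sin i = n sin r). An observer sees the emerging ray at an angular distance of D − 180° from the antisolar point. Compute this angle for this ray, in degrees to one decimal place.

sin r = sin 79.2° / 1.342 = 0.9823/1.342 = 0.7320; r = 47.05°.
D = 2·79.2° − 6·47.05° + 2·180° = 158.40° − 282.30° + 360° = 236.10°.
Angle from antisolar point = D − 180° = 56.10°.

56.1°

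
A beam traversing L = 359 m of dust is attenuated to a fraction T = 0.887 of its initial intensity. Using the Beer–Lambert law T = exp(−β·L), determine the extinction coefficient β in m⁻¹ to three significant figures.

Beer–Lambert: T = exp(−βL) ⇒ β = −ln(T)/L = −ln(0.887)/359 = 0.1199/359 = 0.000334 m⁻¹.

0.000334 m⁻¹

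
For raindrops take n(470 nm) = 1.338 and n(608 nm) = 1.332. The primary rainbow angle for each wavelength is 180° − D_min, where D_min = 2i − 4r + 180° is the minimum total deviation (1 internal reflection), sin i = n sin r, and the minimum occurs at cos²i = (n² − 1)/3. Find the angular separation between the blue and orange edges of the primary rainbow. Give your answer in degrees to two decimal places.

At 470 nm (n = 1.338): cos²i = 0.26341 → i = 59.120°, r = 39.899°, D_min = 138.643°, rainbow angle = 41.357°.
At 608 nm (n = 1.332): cos²i = 0.25807 → i = 59.469°, r = 40.290°, D_min = 137.776°, rainbow angle = 42.224°.
Angular width = |41.357° − 42.224°| = 0.867°.

0.87°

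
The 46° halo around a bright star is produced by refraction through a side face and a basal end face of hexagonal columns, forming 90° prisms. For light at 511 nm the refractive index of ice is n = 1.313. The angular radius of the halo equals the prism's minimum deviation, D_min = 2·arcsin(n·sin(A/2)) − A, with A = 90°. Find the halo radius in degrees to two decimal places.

n·sin(A/2) = 1.313 × sin 45° = 1.313 × 0.7071 = 0.9284.
D_min = 2·arcsin(0.9284) − 90° = 2 × 68.192° − 90° = 46.383°.

46.38°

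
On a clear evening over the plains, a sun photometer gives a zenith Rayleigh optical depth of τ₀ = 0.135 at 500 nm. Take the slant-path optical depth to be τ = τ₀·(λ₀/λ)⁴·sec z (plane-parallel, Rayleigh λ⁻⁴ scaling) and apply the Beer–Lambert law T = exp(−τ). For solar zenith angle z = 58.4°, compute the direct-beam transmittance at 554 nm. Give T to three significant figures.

0.843

sec 58.4° = 1.9084.
τ = 0.135 × (500/554)⁴ × 1.9084 = 0.135 × 0.6635 × 1.9084 = 0.1709.
T = exp(−0.1709) = 0.8429.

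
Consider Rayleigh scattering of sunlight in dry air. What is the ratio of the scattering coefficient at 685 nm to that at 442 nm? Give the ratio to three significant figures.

0.173

Rayleigh scattering ∝ λ⁻⁴, so the ratio of coefficients is the inverse fourth power of the wavelength ratio.
σ(685)/σ(442) = (442/685)⁴ = (0.6453)⁴ = 0.1734.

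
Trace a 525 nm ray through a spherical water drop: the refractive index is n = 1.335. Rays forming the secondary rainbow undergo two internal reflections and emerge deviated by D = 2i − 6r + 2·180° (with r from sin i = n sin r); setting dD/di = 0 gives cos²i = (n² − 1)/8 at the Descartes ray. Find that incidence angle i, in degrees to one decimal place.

71.8°

cos²i = (1.335² − 1)/8 = (1.78222 − 1)/8 = 0.09778.
cos i = 0.31269, so i = 71.778°.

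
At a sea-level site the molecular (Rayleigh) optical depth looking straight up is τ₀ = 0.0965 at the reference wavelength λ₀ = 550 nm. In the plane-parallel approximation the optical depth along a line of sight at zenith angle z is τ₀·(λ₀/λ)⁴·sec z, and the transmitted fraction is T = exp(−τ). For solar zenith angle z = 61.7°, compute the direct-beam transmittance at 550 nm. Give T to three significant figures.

sec 61.7° = 2.1093.
τ = 0.0965 × (550/550)⁴ × 2.1093 = 0.0965 × 1.0000 × 2.1093 = 0.2035.
T = exp(−0.2035) = 0.8158.

0.816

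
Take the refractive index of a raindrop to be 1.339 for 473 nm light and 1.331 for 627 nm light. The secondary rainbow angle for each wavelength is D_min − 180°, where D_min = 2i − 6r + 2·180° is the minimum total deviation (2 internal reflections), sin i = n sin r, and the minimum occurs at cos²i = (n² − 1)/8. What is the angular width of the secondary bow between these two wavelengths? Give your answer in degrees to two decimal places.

2.09°

At 473 nm (n = 1.339): cos²i = 0.09912 → i = 71.650°, r = 45.141°, D_min = 232.451°, rainbow angle = 52.451°.
At 627 nm (n = 1.331): cos²i = 0.09645 → i = 71.907°, r = 45.575°, D_min = 230.365°, rainbow angle = 50.365°.
Angular width = |52.451° − 50.365°| = 2.086°.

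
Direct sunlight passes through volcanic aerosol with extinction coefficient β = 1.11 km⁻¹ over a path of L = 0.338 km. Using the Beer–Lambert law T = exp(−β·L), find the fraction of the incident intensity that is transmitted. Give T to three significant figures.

τ = β·L = 1.11 × 0.338 = 0.3752.
T = exp(−0.3752) = 0.6872.

0.687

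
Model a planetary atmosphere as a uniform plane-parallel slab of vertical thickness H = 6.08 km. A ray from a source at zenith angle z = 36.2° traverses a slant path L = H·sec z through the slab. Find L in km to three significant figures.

7.53 km

sec z = 1/cos 36.2° = 1.2392.
L = 6.08 × 1.2392 = 7.534 km.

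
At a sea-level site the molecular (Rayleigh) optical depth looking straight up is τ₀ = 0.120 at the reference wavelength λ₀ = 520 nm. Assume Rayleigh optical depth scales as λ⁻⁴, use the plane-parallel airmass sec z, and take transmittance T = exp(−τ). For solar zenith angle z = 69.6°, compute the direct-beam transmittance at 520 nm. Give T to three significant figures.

sec 69.6° = 2.8688.
τ = 0.120 × (520/520)⁴ × 2.8688 = 0.120 × 1.0000 × 2.8688 = 0.3443.
T = exp(−0.3443) = 0.7087.

0.709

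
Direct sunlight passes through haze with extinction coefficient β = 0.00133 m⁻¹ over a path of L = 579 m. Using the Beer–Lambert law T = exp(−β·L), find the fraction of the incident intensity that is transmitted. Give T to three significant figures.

τ = β·L = 0.00133 × 579 = 0.7701.
T = exp(−0.7701) = 0.4630.

0.463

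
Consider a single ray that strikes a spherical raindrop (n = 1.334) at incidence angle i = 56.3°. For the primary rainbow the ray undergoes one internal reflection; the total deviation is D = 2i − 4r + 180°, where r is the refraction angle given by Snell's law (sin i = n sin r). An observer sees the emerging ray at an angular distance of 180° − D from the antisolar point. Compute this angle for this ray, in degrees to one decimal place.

sin r = sin 56.3° / 1.334 = 0.8320/1.334 = 0.6237; r = 38.58°.
D = 2·56.3° − 4·38.58° + 180° = 112.60° − 154.33° + 180° = 138.27°.
Angle from antisolar point = 180° − D = 41.73°.

41.7°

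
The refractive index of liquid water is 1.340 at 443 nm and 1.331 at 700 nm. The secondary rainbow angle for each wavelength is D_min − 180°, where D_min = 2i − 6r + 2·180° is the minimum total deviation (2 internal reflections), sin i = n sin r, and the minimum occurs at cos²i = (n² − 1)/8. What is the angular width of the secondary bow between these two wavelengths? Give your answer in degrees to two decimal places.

2.34°

At 443 nm (n = 1.340): cos²i = 0.09945 → i = 71.618°, r = 45.088°, D_min = 232.709°, rainbow angle = 52.709°.
At 700 nm (n = 1.331): cos²i = 0.09645 → i = 71.907°, r = 45.575°, D_min = 230.365°, rainbow angle = 50.365°.
Angular width = |52.709° − 50.365°| = 2.344°.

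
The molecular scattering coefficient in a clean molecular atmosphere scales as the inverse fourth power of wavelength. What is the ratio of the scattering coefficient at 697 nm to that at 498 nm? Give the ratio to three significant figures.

0.261

Rayleigh scattering ∝ λ⁻⁴, so the ratio of coefficients is the inverse fourth power of the wavelength ratio.
σ(697)/σ(498) = (498/697)⁴ = (0.7145)⁴ = 0.2606.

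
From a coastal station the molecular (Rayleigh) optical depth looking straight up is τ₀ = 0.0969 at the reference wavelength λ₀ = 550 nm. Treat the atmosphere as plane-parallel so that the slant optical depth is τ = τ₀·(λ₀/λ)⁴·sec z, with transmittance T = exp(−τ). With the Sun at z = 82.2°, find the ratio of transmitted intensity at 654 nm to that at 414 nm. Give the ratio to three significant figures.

Airmass: sec 82.2° = 7.3684.
τ(654 nm) = 0.0969 × (550/654)⁴ × 7.3684 = 0.0969 × 0.5002 × 7.3684 = 0.3571.
τ(414 nm) = 0.0969 × (550/414)⁴ × 7.3684 = 0.0969 × 3.1149 × 7.3684 = 2.2240.
T(654)/T(414) = exp(τ_B − τ_A) = exp(1.8669) = 6.4683.

6.47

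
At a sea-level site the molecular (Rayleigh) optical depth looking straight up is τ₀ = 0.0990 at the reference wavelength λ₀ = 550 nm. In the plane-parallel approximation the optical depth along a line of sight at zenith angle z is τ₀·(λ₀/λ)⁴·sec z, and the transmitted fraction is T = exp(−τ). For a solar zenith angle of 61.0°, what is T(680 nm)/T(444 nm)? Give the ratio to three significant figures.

1.48

Airmass: sec 61.0° = 2.0627.
τ(680 nm) = 0.0990 × (550/680)⁴ × 2.0627 = 0.0990 × 0.4280 × 2.0627 = 0.0874.
τ(444 nm) = 0.0990 × (550/444)⁴ × 2.0627 = 0.0990 × 2.3546 × 2.0627 = 0.4808.
T(680)/T(444) = exp(τ_B − τ_A) = exp(0.3934) = 1.4821.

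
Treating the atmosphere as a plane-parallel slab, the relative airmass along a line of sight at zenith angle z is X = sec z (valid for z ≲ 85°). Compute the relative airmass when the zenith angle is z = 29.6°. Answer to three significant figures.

1.15

X = sec z = 1/cos 29.6° = 1/0.8695 = 1.1501.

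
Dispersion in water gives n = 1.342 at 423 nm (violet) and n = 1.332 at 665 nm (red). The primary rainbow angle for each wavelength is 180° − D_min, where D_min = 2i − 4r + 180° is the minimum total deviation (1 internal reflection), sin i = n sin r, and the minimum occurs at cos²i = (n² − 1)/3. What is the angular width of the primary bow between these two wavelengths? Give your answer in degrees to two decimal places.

At 423 nm (n = 1.342): cos²i = 0.26699 → i = 58.888°, r = 39.641°, D_min = 139.213°, rainbow angle = 40.787°.
At 665 nm (n = 1.332): cos²i = 0.25807 → i = 59.469°, r = 40.290°, D_min = 137.776°, rainbow angle = 42.224°.
Angular width = |40.787° − 42.224°| = 1.437°.

1.44°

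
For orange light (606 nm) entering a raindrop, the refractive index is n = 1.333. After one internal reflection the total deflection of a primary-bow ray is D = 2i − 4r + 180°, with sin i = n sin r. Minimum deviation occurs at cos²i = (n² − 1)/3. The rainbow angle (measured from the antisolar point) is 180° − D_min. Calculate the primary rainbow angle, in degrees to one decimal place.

cos²i = (1.77689 − 1)/3 = 0.25896; i = arccos(0.50888) = 59.410°.
sin r = sin 59.410°/1.333 = 0.64579; r = 40.225°.
D_min = 2·59.410° − 4·40.225° + 180° = 137.922°.
Rainbow angle = 180° − D_min = 42.078°.

42.1°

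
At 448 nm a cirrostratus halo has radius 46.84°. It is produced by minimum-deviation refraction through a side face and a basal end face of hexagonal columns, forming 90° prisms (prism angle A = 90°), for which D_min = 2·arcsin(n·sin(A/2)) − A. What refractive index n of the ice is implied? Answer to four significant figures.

Rearranging: n = sin((D_min + A)/2) / sin(A/2).
(D_min + A)/2 = (46.84° + 90°)/2 = 68.420°.
n = sin 68.420° / sin 45° = 0.9299 / 0.7071 = 1.3151.

1.315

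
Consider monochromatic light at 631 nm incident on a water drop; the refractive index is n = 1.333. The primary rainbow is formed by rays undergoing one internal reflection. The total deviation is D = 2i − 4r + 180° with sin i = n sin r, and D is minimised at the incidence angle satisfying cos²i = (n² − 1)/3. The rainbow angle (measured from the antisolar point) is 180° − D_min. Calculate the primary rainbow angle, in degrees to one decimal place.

cos²i = (1.77689 − 1)/3 = 0.25896; i = arccos(0.50888) = 59.410°.
sin r = sin 59.410°/1.333 = 0.64579; r = 40.225°.
D_min = 2·59.410° − 4·40.225° + 180° = 137.922°.
Rainbow angle = 180° − D_min = 42.078°.

42.1°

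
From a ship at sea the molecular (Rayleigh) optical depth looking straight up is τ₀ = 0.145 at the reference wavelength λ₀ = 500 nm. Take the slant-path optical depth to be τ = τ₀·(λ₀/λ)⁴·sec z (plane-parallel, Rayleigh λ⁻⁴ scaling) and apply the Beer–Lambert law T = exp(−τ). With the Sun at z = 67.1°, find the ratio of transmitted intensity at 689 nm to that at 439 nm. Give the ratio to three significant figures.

1.69

Airmass: sec 67.1° = 2.5699.
τ(689 nm) = 0.145 × (500/689)⁴ × 2.5699 = 0.145 × 0.2773 × 2.5699 = 0.1033.
τ(439 nm) = 0.145 × (500/439)⁴ × 2.5699 = 0.145 × 1.6828 × 2.5699 = 0.6270.
T(689)/T(439) = exp(τ_B − τ_A) = exp(0.5237) = 1.6883.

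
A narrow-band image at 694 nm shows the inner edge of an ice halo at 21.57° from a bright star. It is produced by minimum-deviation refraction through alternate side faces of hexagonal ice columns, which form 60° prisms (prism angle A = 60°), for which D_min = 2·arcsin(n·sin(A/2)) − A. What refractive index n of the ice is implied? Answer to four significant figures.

1.306

Rearranging: n = sin((D_min + A)/2) / sin(A/2).
(D_min + A)/2 = (21.57° + 60°)/2 = 40.785°.
n = sin 40.785° / sin 30° = 0.6532 / 0.5000 = 1.3064.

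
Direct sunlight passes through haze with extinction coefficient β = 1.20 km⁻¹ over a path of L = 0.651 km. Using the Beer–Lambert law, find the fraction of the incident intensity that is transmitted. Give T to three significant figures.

τ = β·L = 1.20 × 0.651 = 0.7812.
T = exp(−0.7812) = 0.4579.

0.458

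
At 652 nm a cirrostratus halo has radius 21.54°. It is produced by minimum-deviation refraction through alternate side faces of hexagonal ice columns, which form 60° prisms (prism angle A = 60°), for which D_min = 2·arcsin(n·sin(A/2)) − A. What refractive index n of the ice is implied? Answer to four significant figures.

1.306

Rearranging: n = sin((D_min + A)/2) / sin(A/2).
(D_min + A)/2 = (21.54° + 60°)/2 = 40.770°.
n = sin 40.770° / sin 30° = 0.6530 / 0.5000 = 1.3060.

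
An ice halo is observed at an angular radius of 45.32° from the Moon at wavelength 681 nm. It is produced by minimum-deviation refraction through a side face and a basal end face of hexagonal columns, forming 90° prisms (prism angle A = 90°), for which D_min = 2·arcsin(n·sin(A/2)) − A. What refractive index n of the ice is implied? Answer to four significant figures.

1.308

Rearranging: n = sin((D_min + A)/2) / sin(A/2).
(D_min + A)/2 = (45.32° + 90°)/2 = 67.660°.
n = sin 67.660° / sin 45° = 0.9249 / 0.7071 = 1.3081.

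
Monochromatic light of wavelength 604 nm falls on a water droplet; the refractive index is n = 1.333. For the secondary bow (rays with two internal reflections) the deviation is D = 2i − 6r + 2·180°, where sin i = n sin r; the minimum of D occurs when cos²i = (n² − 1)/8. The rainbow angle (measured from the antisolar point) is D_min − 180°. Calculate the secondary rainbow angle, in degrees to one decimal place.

cos²i = (1.77689 − 1)/8 = 0.09711; i = arccos(0.31163) = 71.843°.
sin r = sin 71.843°/1.333 = 0.71283; r = 45.466°.
D_min = 2·71.843° − 6·45.466° + 360° = 230.891°.
Rainbow angle = D_min − 180° = 50.891°.

50.9°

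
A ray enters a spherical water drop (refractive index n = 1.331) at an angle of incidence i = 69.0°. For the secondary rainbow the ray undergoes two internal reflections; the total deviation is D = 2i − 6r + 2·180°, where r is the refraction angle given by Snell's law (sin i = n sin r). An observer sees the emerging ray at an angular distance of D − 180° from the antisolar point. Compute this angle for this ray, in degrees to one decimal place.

50.8°

sin r = sin 69.0° / 1.331 = 0.9336/1.331 = 0.7014; r = 44.54°.
D = 2·69.0° − 6·44.54° + 2·180° = 138.00° − 267.24° + 360° = 230.76°.
Angle from antisolar point = D − 180° = 50.76°.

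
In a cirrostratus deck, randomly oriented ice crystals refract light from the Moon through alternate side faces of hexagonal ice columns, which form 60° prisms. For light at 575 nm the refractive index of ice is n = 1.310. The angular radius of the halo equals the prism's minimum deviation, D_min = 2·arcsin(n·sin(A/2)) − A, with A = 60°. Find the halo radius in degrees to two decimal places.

21.84°

n·sin(A/2) = 1.310 × sin 30° = 1.310 × 0.5000 = 0.6550.
D_min = 2·arcsin(0.6550) − 60° = 2 × 40.920° − 60° = 21.839°.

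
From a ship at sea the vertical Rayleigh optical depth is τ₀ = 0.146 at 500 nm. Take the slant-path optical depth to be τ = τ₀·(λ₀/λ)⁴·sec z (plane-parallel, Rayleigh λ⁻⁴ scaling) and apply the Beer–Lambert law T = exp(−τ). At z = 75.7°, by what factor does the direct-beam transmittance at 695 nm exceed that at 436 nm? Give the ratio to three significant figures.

Airmass: sec 75.7° = 4.0486.
τ(695 nm) = 0.146 × (500/695)⁴ × 4.0486 = 0.146 × 0.2679 × 4.0486 = 0.1583.
τ(436 nm) = 0.146 × (500/436)⁴ × 4.0486 = 0.146 × 1.7296 × 4.0486 = 1.0223.
T(695)/T(436) = exp(τ_B − τ_A) = exp(0.8640) = 2.3726.

2.37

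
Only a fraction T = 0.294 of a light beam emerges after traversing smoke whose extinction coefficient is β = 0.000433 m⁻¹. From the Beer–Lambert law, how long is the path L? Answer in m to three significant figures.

2830 m

Beer–Lambert: T = exp(−βL) ⇒ L = −ln(T)/β = −ln(0.294)/0.000433 = 1.2242/0.000433 = 2827 m.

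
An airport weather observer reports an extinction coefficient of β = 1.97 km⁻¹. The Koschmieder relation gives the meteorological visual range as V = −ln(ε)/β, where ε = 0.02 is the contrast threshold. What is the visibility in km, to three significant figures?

1.99 km

V = −ln(0.02) / 1.97 = 3.912 / 1.97 = 1.9858 km.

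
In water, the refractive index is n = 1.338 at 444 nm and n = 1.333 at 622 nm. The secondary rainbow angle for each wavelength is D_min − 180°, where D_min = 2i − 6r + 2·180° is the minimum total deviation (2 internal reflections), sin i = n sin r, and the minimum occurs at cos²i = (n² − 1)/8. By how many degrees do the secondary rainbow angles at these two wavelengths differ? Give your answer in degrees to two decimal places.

At 444 nm (n = 1.338): cos²i = 0.09878 → i = 71.682°, r = 45.195°, D_min = 232.193°, rainbow angle = 52.193°.
At 622 nm (n = 1.333): cos²i = 0.09711 → i = 71.843°, r = 45.466°, D_min = 230.891°, rainbow angle = 50.891°.
Angular width = |52.193° − 50.891°| = 1.302°.

1.30°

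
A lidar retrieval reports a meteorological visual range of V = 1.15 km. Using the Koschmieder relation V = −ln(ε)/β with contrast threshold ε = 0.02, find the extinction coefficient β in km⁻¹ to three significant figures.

β = −ln(0.02) / V = 3.912 / 1.15 = 3.4018 km⁻¹.

3.40 km⁻¹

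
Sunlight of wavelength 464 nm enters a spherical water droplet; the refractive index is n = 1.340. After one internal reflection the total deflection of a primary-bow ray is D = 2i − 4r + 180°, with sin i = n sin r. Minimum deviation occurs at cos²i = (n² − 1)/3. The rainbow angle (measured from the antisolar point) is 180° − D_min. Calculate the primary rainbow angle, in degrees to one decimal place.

41.1°

cos²i = (1.79560 − 1)/3 = 0.26520; i = arccos(0.51498) = 59.004°.
sin r = sin 59.004°/1.340 = 0.63971; r = 39.770°.
D_min = 2·59.004° − 4·39.770° + 180° = 138.929°.
Rainbow angle = 180° − D_min = 41.071°.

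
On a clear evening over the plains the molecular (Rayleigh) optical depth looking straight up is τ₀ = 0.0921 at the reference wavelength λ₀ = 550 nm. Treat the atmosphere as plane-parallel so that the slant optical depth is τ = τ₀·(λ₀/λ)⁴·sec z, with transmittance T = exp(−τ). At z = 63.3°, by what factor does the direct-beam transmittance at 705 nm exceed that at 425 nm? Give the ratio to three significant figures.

Airmass: sec 63.3° = 2.2256.
τ(705 nm) = 0.0921 × (550/705)⁴ × 2.2256 = 0.0921 × 0.3704 × 2.2256 = 0.0759.
τ(425 nm) = 0.0921 × (550/425)⁴ × 2.2256 = 0.0921 × 2.8048 × 2.2256 = 0.5749.
T(705)/T(425) = exp(τ_B − τ_A) = exp(0.4990) = 1.6470.

1.65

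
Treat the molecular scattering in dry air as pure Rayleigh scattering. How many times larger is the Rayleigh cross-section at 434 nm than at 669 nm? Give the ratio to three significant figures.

Rayleigh scattering ∝ λ⁻⁴, so the ratio of coefficients is the inverse fourth power of the wavelength ratio.
σ(434)/σ(669) = (669/434)⁴ = (1.5415)⁴ = 5.646.

5.65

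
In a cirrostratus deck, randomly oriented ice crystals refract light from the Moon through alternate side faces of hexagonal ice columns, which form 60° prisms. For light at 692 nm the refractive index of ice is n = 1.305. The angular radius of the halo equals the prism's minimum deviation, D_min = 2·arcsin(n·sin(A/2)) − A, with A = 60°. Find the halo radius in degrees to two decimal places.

21.46°

n·sin(A/2) = 1.305 × sin 30° = 1.305 × 0.5000 = 0.6525.
D_min = 2·arcsin(0.6525) − 60° = 2 × 40.730° − 60° = 21.461°.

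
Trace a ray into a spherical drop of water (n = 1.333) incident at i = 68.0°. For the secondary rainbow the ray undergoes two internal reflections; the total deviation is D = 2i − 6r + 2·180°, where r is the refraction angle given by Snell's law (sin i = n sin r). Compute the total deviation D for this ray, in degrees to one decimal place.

sin r = sin 68.0° / 1.333 = 0.9272/1.333 = 0.6956; r = 44.07°.
D = 2·68.0° − 6·44.07° + 2·180° = 136.00° − 264.43° + 360° = 231.57°.

231.6°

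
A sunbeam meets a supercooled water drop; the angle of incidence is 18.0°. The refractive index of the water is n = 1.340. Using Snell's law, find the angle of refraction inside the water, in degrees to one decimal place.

Snell: sin θ_r = sin θ_i / n = sin 18.0° / 1.340 = 0.3090 / 1.340 = 0.2306.
θ_r = arcsin(0.2306) = 13.33°.

13.3°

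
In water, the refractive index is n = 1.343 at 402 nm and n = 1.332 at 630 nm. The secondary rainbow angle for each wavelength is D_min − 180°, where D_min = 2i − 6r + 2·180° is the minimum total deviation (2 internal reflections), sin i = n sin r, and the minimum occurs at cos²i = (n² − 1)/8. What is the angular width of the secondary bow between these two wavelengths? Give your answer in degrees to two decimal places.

2.85°

At 402 nm (n = 1.343): cos²i = 0.10046 → i = 71.522°, r = 44.928°, D_min = 233.478°, rainbow angle = 53.478°.
At 630 nm (n = 1.332): cos²i = 0.09678 → i = 71.875°, r = 45.520°, D_min = 230.628°, rainbow angle = 50.628°.
Angular width = |53.478° − 50.628°| = 2.849°.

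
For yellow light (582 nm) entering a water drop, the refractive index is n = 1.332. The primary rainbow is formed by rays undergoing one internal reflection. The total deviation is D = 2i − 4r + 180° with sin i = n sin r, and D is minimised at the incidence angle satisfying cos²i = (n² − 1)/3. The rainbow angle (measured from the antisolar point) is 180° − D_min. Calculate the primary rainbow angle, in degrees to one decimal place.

cos²i = (1.77422 − 1)/3 = 0.25807; i = arccos(0.50801) = 59.469°.
sin r = sin 59.469°/1.332 = 0.64666; r = 40.290°.
D_min = 2·59.469° − 4·40.290° + 180° = 137.776°.
Rainbow angle = 180° − D_min = 42.224°.

42.2°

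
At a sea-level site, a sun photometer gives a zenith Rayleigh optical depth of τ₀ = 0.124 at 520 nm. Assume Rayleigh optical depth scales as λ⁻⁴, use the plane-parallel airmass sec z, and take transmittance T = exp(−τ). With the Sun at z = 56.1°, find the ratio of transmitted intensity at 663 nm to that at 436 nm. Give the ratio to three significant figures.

1.44

Airmass: sec 56.1° = 1.7929.
τ(663 nm) = 0.124 × (520/663)⁴ × 1.7929 = 0.124 × 0.3784 × 1.7929 = 0.0841.
τ(436 nm) = 0.124 × (520/436)⁴ × 1.7929 = 0.124 × 2.0233 × 1.7929 = 0.4498.
T(663)/T(436) = exp(τ_B − τ_A) = exp(0.3657) = 1.4415.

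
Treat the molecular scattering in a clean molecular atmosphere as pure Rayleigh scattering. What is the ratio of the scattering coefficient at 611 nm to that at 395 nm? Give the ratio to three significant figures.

0.175

Rayleigh scattering ∝ λ⁻⁴, so the ratio of coefficients is the inverse fourth power of the wavelength ratio.
σ(611)/σ(395) = (395/611)⁴ = (0.6465)⁴ = 0.1747.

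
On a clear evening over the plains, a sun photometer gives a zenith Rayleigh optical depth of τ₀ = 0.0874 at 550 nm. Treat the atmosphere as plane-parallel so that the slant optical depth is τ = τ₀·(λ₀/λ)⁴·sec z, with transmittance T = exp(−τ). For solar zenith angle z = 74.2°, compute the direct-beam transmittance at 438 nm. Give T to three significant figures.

sec 74.2° = 3.6727.
τ = 0.0874 × (550/438)⁴ × 3.6727 = 0.0874 × 2.4863 × 3.6727 = 0.7981.
T = exp(−0.7981) = 0.4502.

0.450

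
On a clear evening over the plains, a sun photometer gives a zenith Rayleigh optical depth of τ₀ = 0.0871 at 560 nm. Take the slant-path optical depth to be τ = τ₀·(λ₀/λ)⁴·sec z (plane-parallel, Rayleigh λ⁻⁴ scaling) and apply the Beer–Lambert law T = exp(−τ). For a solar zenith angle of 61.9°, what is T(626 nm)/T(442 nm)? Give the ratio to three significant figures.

Airmass: sec 61.9° = 2.1231.
τ(626 nm) = 0.0871 × (560/626)⁴ × 2.1231 = 0.0871 × 0.6404 × 2.1231 = 0.1184.
τ(442 nm) = 0.0871 × (560/442)⁴ × 2.1231 = 0.0871 × 2.5767 × 2.1231 = 0.4765.
T(626)/T(442) = exp(τ_B − τ_A) = exp(0.3581) = 1.4306.

1.43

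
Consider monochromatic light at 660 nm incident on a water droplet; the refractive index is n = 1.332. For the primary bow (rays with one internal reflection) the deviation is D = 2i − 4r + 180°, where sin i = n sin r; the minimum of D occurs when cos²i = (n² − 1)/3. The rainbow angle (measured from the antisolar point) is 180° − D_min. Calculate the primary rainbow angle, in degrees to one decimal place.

cos²i = (1.77422 − 1)/3 = 0.25807; i = arccos(0.50801) = 59.469°.
sin r = sin 59.469°/1.332 = 0.64666; r = 40.290°.
D_min = 2·59.469° − 4·40.290° + 180° = 137.776°.
Rainbow angle = 180° − D_min = 42.224°.

42.2°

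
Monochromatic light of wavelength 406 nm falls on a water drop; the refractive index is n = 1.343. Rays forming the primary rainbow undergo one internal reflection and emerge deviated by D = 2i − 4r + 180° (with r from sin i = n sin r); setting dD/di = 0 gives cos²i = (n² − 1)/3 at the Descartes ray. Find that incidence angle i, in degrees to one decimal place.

cos²i = (1.343² − 1)/3 = (1.80365 − 1)/3 = 0.26788.
cos i = 0.51757, so i = 58.830°.

58.8°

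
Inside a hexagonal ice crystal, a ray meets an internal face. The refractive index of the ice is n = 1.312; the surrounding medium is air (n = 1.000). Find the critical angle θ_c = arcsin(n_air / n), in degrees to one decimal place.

49.7°

sin θ_c = n_air / n = 1.000 / 1.312 = 0.7622.
θ_c = arcsin(0.7622) = 49.66°.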